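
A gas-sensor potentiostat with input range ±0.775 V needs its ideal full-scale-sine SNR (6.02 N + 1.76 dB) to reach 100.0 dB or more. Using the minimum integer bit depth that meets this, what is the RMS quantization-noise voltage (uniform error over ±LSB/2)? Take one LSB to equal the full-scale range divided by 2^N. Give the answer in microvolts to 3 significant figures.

3.41 µV

Full-scale range = 0.775 V − (-0.775 V) = 1.55 V.
Required N = ⌈(100.0 − 1.76)/6.02⌉ = ⌈16.319⌉ = 17.
Step size = 1.55/131072 V = 11.826 µV.
σ_q = LSB/√12 = 11.826 µV/3.4641 = 3.41 µV.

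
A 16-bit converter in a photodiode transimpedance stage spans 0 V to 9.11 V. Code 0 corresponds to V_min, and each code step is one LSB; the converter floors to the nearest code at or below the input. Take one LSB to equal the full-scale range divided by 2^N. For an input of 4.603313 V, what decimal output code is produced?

33115

Full-scale range = 9.11 V. LSB = 9.11 V / 2^16 ≈ 139.0 µV.
(V_in − V_min) × 2^16/range = (4.603313 − (0)) × 65536/9.11 = 33115.557.
Floor → code = 33115.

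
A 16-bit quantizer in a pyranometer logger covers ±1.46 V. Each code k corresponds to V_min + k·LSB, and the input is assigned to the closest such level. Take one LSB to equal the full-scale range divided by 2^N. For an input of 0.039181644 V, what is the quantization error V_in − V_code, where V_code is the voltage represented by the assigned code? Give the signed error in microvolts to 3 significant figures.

Range = 1.46 − (-1.46) = 2.92 V. LSB = 2.92 V / 2^16 ≈ 44.56 µV.
(0.039181644 − (-1.46)) / LSB = 1.499181644 × 65536/2.92 = 33647.3864. Nearest integer: k = 33647.
V_code = -1.46 + (33647/65536) × 2.92 = 0.039164428711 V.
e = 0.039181644 − (0.039164428711) = +17.2 µV.

+17.2 µV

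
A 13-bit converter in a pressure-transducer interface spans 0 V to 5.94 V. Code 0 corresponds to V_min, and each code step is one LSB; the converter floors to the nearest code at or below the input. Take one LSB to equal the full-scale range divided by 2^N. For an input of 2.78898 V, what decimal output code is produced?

V_FS = 5.94 V. LSB = 5.94 V / 2^13 ≈ 0.7251 mV.
V_in − V_min = 2.78898 − (0) = 2.78898 V.
Divide by LSB: 2.78898 × 8192/5.94 = 3846.3509.
Truncating gives code 3846.

3846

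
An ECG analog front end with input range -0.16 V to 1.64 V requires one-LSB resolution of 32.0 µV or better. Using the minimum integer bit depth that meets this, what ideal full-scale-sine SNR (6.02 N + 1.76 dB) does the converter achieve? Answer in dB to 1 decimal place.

Span: 1.64 V − (-0.16 V) = 1.8 V.
Need 2^N ≥ 1.8 V / 32.0 µV = 56250 → N_min = 16.
Ideal SNR at N = 16: 6.02·16 + 1.76 = 98.1 dB.

98.1 dB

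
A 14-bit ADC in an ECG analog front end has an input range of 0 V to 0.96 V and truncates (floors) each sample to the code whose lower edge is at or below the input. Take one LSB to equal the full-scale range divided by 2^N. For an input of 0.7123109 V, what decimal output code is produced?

Span = 0.96 V. LSB = 0.96 V / 2^14 ≈ 58.59 µV.
code = ⌊(V_in − V_min)/LSB⌋ = ⌊(V_in − V_min) × 2^14 / range⌋
     = ⌊(0.7123109 − (0)) × 16384 / 0.96⌋ = ⌊0.7123109 × 16384/0.96⌋
     = ⌊12156.773⌋ = 12156.

12156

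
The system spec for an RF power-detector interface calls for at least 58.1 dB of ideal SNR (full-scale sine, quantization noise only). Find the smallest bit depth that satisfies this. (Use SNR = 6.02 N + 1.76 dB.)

6.02 N + 1.76 ≥ 58.1 gives N ≥ 9.359, so the minimum integer is 10.

10 bits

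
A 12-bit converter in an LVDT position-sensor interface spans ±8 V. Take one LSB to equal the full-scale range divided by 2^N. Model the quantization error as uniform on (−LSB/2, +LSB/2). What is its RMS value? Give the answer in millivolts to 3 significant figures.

1.13 mV

Full-scale range = 8 V − (-8 V) = 16 V.
One LSB is 16 V / 4096 = 3.9063 mV.
σ_q = LSB/√12 = 3.9063 mV/3.4641 = 1.13 mV.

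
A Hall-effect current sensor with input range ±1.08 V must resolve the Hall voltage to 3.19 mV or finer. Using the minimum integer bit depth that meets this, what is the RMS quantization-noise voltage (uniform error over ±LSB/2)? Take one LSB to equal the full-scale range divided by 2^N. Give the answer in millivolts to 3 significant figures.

0.609 mV

Range = 1.08 − (-1.08) = 2.16 V.
2.16 V / 3.19 mV = 677.1. Since 2^9 = 512 and 2^10 = 1024, N = 10.
LSB = 2.16 V ÷ 2^10 = 2.16/1024 V = 2.1094 mV.
RMS noise = LSB/√12 = 0.609 mV.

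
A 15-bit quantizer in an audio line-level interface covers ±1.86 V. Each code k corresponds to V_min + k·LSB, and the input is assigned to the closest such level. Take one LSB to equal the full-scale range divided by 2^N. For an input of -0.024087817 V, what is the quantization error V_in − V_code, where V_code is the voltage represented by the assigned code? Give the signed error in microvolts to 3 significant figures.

Span: 1.86 V − (-1.86 V) = 3.72 V. LSB = 3.72 V / 2^15 ≈ 113.5 µV.
Position in LSBs: (-0.024087817 − (-1.86)) × 32768/3.72 = 16171.8200; rounding gives k = 16172.
V_code = V_min + k × range/2^15 = -1.86 + 16172 × 3.72/32768 = -0.024067382813 V.
e = -0.024087817 − (-0.024067382813) = −20.4 µV.

−20.4 µV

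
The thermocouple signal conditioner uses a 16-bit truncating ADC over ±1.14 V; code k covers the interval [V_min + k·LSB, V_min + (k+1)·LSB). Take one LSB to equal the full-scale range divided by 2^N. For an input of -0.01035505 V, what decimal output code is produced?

32470

The full-scale span is 1.14 − (-1.14) = 2.28 V. LSB = 2.28 V / 2^16 ≈ 34.79 µV.
V_in − V_min = -0.01035505 − (-1.14) = 1.12964495 V.
Divide by LSB: 1.12964495 × 65536/2.28 = 32470.3559.
Truncating gives code 32470.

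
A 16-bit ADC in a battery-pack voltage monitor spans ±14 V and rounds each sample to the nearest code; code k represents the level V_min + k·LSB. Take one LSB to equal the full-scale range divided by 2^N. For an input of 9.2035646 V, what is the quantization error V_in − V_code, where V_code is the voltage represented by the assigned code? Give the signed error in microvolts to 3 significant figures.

Span: 14 V − (-14 V) = 28 V. LSB = 28 V / 2^16 ≈ 427.2 µV.
Position in LSBs: (9.2035646 − (-14)) × 65536/28 = 54309.6003; rounding gives k = 54310.
V_code = -14 + (54310/65536) × 28 = 9.2037353516 V.
V_in − V_code = 9.2035646 − (9.2037353516) = −171 µV.

−171 µV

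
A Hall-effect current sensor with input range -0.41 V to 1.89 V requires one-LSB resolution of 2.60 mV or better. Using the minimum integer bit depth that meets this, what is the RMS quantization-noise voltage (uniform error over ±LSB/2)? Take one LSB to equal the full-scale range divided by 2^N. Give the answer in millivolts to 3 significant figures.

Full-scale range = 1.89 V − (-0.41 V) = 2.3 V.
Need 2^N ≥ 2.3 V / 2.60 mV = 884.6 → N_min = 10.
Step size = 2.3/1024 V = 2.2461 mV.
V_rms = LSB/√12 = 0.648 mV.

0.648 mV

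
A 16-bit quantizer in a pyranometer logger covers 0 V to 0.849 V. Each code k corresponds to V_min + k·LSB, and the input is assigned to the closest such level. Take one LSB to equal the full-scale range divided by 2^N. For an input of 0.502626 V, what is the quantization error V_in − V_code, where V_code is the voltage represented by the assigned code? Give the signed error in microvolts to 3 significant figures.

Full-scale range = 0.849 V. LSB = 0.849 V / 2^16 ≈ 12.95 µV.
Position in LSBs: (0.502626 − (0)) × 65536/0.849 = 38798.7015; rounding gives k = 38799.
V_code = V_min + k × range/2^16 = 0 + 38799 × 0.849/65536 = 0.50262986755 V.
e = 0.502626 − (0.50262986755) = −3.87 µV.

−3.87 µV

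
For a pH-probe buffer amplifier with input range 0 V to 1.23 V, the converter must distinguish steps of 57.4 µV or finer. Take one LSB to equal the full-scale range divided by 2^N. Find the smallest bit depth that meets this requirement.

15 bits

Span = 1.23 V.
Required number of levels: 1.23/57.4 µV = 21429; smallest N with 2^N ≥ that is 15.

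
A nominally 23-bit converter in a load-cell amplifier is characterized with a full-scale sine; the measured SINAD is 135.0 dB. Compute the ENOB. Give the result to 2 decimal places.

Inverting SNR = 6.02 N + 1.76: N_eff = (135.0 − 1.76)/6.02 = 22.1329.

22.13 bits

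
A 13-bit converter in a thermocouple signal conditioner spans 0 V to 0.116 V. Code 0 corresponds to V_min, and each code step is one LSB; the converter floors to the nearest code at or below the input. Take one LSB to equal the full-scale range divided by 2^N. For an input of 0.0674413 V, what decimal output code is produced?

4762

Range is 0.116 V. LSB = 0.116 V / 2^13 ≈ 14.16 µV.
(V_in − V_min) × 2^13/range = (0.0674413 − (0)) × 8192/0.116 = 4762.751.
Floor → code = 4762.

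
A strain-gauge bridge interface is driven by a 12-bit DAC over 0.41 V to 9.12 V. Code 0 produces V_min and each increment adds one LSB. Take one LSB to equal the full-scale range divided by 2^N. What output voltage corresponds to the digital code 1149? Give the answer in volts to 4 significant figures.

2.853 V

The full-scale span is 9.12 − (0.41) = 8.71 V. LSB = 8.71 V / 2^12.
V_out = V_min + code × LSB = 0.41 V + 1149 × 8.71 V / 4096
      = 0.41 V + 2.44331 V = 2.85331 V.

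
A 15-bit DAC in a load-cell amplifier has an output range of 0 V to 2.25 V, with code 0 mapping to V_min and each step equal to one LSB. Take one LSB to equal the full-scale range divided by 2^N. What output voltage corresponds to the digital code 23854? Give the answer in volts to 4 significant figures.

1.638 V

Range is 2.25 V. LSB = 2.25 V / 2^15.
V_out = 0 + 23854 × (2.25/32768) V
      = 0 + 1.63792 = 1.63792 V.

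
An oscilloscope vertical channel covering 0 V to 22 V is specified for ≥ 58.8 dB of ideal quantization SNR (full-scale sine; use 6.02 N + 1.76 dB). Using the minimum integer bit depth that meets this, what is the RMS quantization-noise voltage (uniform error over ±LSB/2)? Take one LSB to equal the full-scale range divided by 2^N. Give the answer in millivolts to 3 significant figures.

6.20 mV

Range is 22 V.
6.02 N + 1.76 ≥ 58.8 gives N ≥ 9.475, so the minimum integer is 10.
LSB = 22 V / 2^10 = 21.484 mV.
RMS noise = LSB/√12 = 6.20 mV.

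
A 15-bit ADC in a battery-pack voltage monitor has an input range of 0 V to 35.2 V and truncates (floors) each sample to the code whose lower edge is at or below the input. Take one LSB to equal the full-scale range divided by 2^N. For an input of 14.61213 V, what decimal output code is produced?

V_FS = 35.2 V. LSB = 35.2 V / 2^15 ≈ 1.074 mV.
(V_in − V_min) × 2^15/range = (14.61213 − (0)) × 32768/35.2 = 13602.565.
Floor → code = 13602.

13602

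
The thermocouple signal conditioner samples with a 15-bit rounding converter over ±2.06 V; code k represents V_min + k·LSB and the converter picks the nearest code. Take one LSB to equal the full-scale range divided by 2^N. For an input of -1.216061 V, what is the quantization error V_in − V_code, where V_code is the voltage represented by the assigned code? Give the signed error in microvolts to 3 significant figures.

The full-scale span is 2.06 − (-2.06) = 4.12 V. LSB = 4.12 V / 2^15 ≈ 125.7 µV.
(V_in − V_min)/LSB = (-1.216061 − (-2.06)) × 32768/4.12 = 6712.1828 → nearest code k = 6712.
Reconstructed level: -2.06 + 6712 × 4.12/32768 V = -1.2160839844 V.
Error = V_in − V_code = -1.216061 − (-1.2160839844) = +23.0 µV.

+23.0 µV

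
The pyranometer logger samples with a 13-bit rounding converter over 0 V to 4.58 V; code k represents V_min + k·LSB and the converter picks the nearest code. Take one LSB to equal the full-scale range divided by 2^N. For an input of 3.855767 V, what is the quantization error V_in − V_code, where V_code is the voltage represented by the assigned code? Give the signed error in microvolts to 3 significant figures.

V_FS = 4.58 V. LSB = 4.58 V / 2^13 ≈ 0.5591 mV.
Position in LSBs: (3.855767 − (0)) × 8192/4.58 = 6896.6033; rounding gives k = 6897.
V_code = 0 + (6897/8192) × 4.58 = 3.855988770 V.
Error = V_in − V_code = 3.855767 − (3.855988770) = −222 µV.

−222 µV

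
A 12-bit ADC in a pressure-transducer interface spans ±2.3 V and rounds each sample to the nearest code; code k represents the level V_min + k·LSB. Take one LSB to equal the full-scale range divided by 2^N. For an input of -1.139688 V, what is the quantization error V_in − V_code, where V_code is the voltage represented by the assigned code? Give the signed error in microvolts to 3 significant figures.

+205 µV

The full-scale span is 2.3 − (-2.3) = 4.6 V. LSB = 4.6 V / 2^12 ≈ 1.123 mV.
(-1.139688 − (-2.3)) / LSB = 1.160312 × 4096/4.6 = 1033.1822. Nearest integer: k = 1033.
V_code = -2.3 + (1033/4096) × 4.6 = -1.139892578 V.
Error = V_in − V_code = -1.139688 − (-1.139892578) = +205 µV.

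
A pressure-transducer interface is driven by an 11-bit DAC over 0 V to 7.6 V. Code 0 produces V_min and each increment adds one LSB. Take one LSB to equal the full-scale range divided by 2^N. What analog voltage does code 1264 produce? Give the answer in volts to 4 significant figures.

4.691 V

Range is 7.6 V. LSB = 7.6 V / 2^11.
V_out = 0 + 1264 × (7.6/2048) V
      = 0 + 4.69063 = 4.69063 V.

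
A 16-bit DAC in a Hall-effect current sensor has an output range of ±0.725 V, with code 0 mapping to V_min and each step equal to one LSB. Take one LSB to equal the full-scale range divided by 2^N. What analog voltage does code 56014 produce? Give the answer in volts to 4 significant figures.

Range = 0.725 − (-0.725) = 1.45 V. LSB = 1.45 V / 2^16.
Output = V_min + (56014/65536) × range = -0.725 + 0.854706 × 1.45 V
      = -0.725 V + 1.23932 V = 0.514323 V.

0.5143 V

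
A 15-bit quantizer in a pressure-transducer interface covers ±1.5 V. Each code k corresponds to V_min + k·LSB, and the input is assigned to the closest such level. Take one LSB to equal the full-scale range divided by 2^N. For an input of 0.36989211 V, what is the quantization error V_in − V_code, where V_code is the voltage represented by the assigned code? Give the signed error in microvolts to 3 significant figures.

+19.1 µV

Range = 1.5 − (-1.5) = 3 V. LSB = 3 V / 2^15 ≈ 91.55 µV.
Position in LSBs: (0.36989211 − (-1.5)) × 32768/3 = 20424.2082; rounding gives k = 20424.
V_code = V_min + k × range/2^15 = -1.5 + 20424 × 3/32768 = 0.36987304688 V.
e = 0.36989211 − (0.36987304688) = +19.1 µV.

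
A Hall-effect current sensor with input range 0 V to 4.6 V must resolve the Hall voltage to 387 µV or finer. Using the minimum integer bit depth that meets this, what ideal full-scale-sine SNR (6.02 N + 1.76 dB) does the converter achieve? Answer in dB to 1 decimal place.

86.0 dB

Full-scale range = 4.6 V.
Required number of levels: 4.6/387 µV = 11886; smallest N with 2^N ≥ that is 14.
6.02(14) + 1.76 = 86.04 dB.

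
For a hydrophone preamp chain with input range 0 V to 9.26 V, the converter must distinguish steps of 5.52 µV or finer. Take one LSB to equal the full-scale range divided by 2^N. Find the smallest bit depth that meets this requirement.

21 bits

Full-scale range = 9.26 V.
Required number of levels: 9.26/5.52 µV = 1.6775e6; smallest N with 2^N ≥ that is 21.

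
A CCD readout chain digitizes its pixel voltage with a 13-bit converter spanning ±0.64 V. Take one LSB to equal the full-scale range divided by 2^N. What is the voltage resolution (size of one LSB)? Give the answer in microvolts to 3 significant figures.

156 µV

Span: 0.64 V − (-0.64 V) = 1.28 V.
There are 2^13 = 8192 steps.
Step size = 1.28/8192 V = 156 µV.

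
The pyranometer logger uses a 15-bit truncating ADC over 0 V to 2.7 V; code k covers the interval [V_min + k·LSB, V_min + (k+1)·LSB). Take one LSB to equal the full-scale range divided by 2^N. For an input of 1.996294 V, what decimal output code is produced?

24227

Span = 2.7 V. LSB = 2.7 V / 2^15 ≈ 82.40 µV.
(V_in − V_min) × 2^15/range = (1.996294 − (0)) × 32768/2.7 = 24227.615.
Floor → code = 24227.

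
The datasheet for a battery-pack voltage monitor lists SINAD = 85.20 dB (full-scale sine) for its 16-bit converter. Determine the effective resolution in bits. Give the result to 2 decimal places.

ENOB = (SINAD − 1.76) / 6.02 = (85.20 − 1.76) / 6.02 = 83.44 / 6.02 = 13.8605.

13.86 bits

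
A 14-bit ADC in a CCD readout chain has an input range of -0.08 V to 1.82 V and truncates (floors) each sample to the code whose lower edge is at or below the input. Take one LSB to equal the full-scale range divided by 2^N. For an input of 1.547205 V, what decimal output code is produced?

Full-scale range = 1.82 V − (-0.08 V) = 1.9 V. LSB = 1.9 V / 2^14 ≈ 116.0 µV.
(V_in − V_min) × 2^14/range = (1.547205 − (-0.08)) × 16384/1.9 = 14031.646.
Floor → code = 14031.

14031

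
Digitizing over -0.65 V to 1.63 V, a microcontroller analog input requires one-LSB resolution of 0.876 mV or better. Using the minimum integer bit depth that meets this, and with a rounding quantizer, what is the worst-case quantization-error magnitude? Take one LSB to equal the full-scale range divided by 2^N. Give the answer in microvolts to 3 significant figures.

278 µV

Range = 1.63 − (-0.65) = 2.28 V.
Levels needed ≥ 2.28/0.876 mV = 2603. 2^12 = 4096 suffices, so N_min = 12.
LSB = 2.28 V ÷ 2^12 = 2.28/4096 V = 0.55664 mV.
|e|_max = LSB/2 = 278 µV.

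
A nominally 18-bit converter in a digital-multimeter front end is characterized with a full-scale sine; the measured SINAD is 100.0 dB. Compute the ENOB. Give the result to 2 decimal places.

16.32 bits

ENOB = (SINAD − 1.76) / 6.02 = (100.0 − 1.76) / 6.02 = 98.24 / 6.02 = 16.3189.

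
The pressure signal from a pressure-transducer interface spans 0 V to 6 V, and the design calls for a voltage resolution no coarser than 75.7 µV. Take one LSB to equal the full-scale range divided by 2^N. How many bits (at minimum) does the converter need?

Full-scale range = 6 V.
Need 2^N ≥ 6 V / 75.7 µV = 79260 → N_min = 17.

17 bits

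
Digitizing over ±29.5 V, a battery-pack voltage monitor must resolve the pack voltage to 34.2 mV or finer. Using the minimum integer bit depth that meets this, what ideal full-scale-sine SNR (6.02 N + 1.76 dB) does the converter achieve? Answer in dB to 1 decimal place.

68.0 dB

Range = 29.5 − (-29.5) = 59 V.
Levels needed ≥ 59/34.2 mV = 1725. 2^11 = 2048 suffices, so N_min = 11.
6.02(11) + 1.76 = 67.98 dB.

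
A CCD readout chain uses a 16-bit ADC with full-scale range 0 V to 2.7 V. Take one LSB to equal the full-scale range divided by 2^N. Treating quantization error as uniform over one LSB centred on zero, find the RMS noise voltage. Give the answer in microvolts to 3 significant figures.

Full-scale range = 2.7 V.
LSB = 2.7 V ÷ 2^16 = 2.7/65536 V = 41.199 µV.
σ_q = LSB/√12 = 41.199 µV/3.4641 = 11.9 µV.

11.9 µV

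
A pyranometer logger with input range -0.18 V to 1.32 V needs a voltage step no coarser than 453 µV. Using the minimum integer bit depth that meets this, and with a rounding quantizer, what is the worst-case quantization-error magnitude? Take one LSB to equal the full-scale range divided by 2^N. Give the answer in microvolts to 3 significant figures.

183 µV

The full-scale span is 1.32 − (-0.18) = 1.5 V.
1.5 V / 453 µV = 3311. Since 2^11 = 2048 and 2^12 = 4096, N = 12.
Step size = 1.5/4096 V = 366.21 µV.
|e|_max = LSB/2 = 183 µV.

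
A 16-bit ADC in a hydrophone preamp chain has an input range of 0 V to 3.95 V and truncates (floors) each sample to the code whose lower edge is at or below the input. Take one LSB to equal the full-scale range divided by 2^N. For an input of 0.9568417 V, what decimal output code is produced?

15875

Span = 3.95 V. LSB = 3.95 V / 2^16 ≈ 60.27 µV.
code = ⌊(V_in − V_min)/LSB⌋ = ⌊(V_in − V_min) × 2^16 / range⌋
     = ⌊(0.9568417 − (0)) × 65536 / 3.95⌋ = ⌊0.9568417 × 65536/3.95⌋
     = ⌊15875.336⌋ = 15875.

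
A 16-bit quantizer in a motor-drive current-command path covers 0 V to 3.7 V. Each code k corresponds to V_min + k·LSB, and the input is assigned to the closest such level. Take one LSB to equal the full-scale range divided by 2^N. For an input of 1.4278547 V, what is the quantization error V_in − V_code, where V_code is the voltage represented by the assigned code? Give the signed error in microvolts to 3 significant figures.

V_FS = 3.7 V. LSB = 3.7 V / 2^16 ≈ 56.46 µV.
Position in LSBs: (1.4278547 − (0)) × 65536/3.7 = 25290.7799; rounding gives k = 25291.
V_code = 0 + (25291/65536) × 3.7 = 1.4278671265 V.
e = 1.4278547 − (1.4278671265) = −12.4 µV.

−12.4 µV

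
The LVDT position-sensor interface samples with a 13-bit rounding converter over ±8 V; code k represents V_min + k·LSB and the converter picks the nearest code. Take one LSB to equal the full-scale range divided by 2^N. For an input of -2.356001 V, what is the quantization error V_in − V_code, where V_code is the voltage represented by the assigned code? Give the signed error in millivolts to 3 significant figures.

Span: 8 V − (-8 V) = 16 V. LSB = 16 V / 2^13 ≈ 1.953 mV.
(V_in − V_min)/LSB = (-2.356001 − (-8)) × 8192/16 = 2889.7275 → nearest code k = 2890.
V_code = V_min + k × range/2^13 = -8 + 2890 × 16/8192 = -2.355468750 V.
V_in − V_code = -2.356001 − (-2.355468750) = −0.532 mV.

−0.532 mV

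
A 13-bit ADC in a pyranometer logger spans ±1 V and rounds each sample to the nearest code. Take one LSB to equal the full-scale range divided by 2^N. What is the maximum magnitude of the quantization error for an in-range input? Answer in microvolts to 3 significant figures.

122 µV

Range = 1 − (-1) = 2 V.
Step size = 2/8192 V = 244.14 µV.
A rounding quantizer has |error| ≤ LSB/2 = 122 µV.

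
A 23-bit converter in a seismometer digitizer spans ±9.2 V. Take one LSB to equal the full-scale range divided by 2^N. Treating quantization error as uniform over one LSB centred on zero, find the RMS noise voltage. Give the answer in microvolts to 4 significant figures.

The full-scale span is 9.2 − (-9.2) = 18.4 V.
Step size = 18.4/8388608 V = 2.19345 µV.
RMS of a uniform error over width LSB is LSB/√12 = 0.6332 µV.

0.6332 µV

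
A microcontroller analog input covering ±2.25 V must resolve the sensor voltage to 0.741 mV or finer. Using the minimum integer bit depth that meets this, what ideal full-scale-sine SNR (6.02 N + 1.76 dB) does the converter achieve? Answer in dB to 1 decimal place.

Span: 2.25 V − (-2.25 V) = 4.5 V.
4.5 V / 0.741 mV = 6073. Since 2^12 = 4096 and 2^13 = 8192, N = 13.
6.02(13) + 1.76 = 80.02 dB.

80.0 dB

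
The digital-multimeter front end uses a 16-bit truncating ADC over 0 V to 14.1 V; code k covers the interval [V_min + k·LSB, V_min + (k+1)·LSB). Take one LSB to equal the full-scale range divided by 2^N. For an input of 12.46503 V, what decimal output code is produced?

Span = 14.1 V. LSB = 14.1 V / 2^16 ≈ 215.1 µV.
code = ⌊(V_in − V_min)/LSB⌋ = ⌊(V_in − V_min) × 2^16 / range⌋
     = ⌊(12.46503 − (0)) × 65536 / 14.1⌋ = ⌊12.46503 × 65536/14.1⌋
     = ⌊57936.752⌋ = 57936.

57936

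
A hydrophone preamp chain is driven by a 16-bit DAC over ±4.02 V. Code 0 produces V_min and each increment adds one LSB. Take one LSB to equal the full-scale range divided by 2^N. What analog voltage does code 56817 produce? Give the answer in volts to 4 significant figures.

2.950 V

The full-scale span is 4.02 − (-4.02) = 8.04 V. LSB = 8.04 V / 2^16.
Output = V_min + (56817/65536) × range = -4.02 + 0.866959 × 8.04 V
      = -4.02 V + 6.97035 V = 2.95035 V.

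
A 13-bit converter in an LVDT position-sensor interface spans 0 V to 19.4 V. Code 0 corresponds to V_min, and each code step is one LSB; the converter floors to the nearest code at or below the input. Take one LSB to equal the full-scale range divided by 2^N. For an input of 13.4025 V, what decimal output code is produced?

5659

Span = 19.4 V. LSB = 19.4 V / 2^13 ≈ 2.368 mV.
code = ⌊(V_in − V_min)/LSB⌋ = ⌊(V_in − V_min) × 2^13 / range⌋
     = ⌊(13.4025 − (0)) × 8192 / 19.4⌋ = ⌊13.4025 × 8192/19.4⌋
     = ⌊5659.447⌋ = 5659.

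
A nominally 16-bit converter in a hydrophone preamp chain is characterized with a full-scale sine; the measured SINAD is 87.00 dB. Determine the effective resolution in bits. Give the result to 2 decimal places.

14.16 bits

ENOB = (87.00 − 1.76)/6.02 = 14.1595 bits.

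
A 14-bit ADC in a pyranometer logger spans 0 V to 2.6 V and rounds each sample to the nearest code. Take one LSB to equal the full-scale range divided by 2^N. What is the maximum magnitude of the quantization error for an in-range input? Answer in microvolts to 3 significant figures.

79.3 µV

Full-scale range = 2.6 V.
LSB = 2.6 V / 2^14 = 158.69 µV.
|e|_max = LSB/2 = 79.3 µV.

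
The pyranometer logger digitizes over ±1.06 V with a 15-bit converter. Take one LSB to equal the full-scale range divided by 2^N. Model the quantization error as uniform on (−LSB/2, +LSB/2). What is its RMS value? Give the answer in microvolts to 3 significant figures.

Full-scale range = 1.06 V − (-1.06 V) = 2.12 V.
Step size = 2.12/32768 V = 64.697 µV.
σ_q = LSB/√12 = 64.697 µV/3.4641 = 18.7 µV.

18.7 µV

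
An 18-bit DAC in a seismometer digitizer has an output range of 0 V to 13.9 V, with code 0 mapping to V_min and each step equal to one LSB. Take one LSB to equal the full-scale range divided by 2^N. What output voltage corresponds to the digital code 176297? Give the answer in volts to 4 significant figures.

9.348 V

Range is 13.9 V. LSB = 13.9 V / 2^18.
V_out = V_min + code × LSB = 0 V + 176297 × 13.9 V / 262144
      = 0 + 9.34802 = 9.34802 V.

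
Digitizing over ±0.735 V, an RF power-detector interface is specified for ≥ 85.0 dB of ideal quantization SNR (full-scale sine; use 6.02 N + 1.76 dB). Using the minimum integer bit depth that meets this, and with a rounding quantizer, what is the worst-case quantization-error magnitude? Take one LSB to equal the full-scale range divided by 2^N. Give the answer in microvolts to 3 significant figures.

44.9 µV

Range = 0.735 − (-0.735) = 1.47 V.
N ≥ (85.0 − 1.76)/6.02 = 13.827 → N_min = 14.
LSB = 1.47 V / 2^14 = 89.722 µV.
Half an LSB is 44.9 µV.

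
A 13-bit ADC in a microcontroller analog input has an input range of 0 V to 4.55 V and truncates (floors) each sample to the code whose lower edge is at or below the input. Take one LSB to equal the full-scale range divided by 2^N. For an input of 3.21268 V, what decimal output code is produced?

V_FS = 4.55 V. LSB = 4.55 V / 2^13 ≈ 0.5554 mV.
(V_in − V_min) × 2^13/range = (3.21268 − (0)) × 8192/4.55 = 5784.236.
Floor → code = 5784.

5784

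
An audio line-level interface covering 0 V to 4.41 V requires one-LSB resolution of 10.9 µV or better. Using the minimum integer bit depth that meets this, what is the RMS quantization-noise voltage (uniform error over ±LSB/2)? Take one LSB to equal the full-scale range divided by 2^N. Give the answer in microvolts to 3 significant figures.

2.43 µV

V_FS = 4.41 V.
Required number of levels: 4.41/10.9 µV = 404590; smallest N with 2^N ≥ that is 19.
One LSB is 4.41 V / 524288 = 8.4114 µV.
σ_q = LSB/√12 = 8.4114 µV/3.4641 = 2.43 µV.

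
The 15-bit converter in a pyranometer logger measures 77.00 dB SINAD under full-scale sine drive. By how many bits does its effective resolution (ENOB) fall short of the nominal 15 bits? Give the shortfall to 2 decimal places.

N_eff = (77.00 − 1.76)/6.02 = 12.4983 bits.
Shortfall = 15 − 12.4983 = 2.5017 bits.

2.50 bits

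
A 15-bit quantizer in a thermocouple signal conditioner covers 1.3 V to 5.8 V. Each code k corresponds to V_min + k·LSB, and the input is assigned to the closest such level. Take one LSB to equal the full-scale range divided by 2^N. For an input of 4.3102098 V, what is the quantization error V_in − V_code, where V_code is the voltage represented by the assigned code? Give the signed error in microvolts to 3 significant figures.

Full-scale range = 5.8 V − (1.3 V) = 4.5 V. LSB = 4.5 V / 2^15 ≈ 137.3 µV.
(V_in − V_min)/LSB = (4.3102098 − (1.3)) × 32768/4.5 = 21919.6788 → nearest code k = 21920.
V_code = V_min + k × range/2^15 = 1.3 + 21920 × 4.5/32768 = 4.3102539063 V.
e = 4.3102098 − (4.3102539063) = −44.1 µV.

−44.1 µV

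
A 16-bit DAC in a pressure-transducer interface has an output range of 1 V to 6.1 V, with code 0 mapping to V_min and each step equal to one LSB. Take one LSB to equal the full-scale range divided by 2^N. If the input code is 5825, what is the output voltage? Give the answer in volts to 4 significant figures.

1.453 V

Range = 6.1 − (1) = 5.1 V. LSB = 5.1 V / 2^16.
V_out = V_min + code × LSB = 1 V + 5825 × 5.1 V / 65536
      = 1 + 0.453300 = 1.45330 V.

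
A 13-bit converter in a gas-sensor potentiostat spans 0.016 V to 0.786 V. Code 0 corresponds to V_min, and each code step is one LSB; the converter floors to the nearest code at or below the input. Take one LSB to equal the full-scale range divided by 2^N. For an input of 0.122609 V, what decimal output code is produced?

Full-scale range = 0.786 V − (0.016 V) = 0.77 V. LSB = 0.77 V / 2^13 ≈ 93.99 µV.
code = ⌊(V_in − V_min)/LSB⌋ = ⌊(V_in − V_min) × 2^13 / range⌋
     = ⌊(0.122609 − (0.016)) × 8192 / 0.77⌋ = ⌊0.106609 × 8192/0.77⌋
     = ⌊1134.209⌋ = 1134.

1134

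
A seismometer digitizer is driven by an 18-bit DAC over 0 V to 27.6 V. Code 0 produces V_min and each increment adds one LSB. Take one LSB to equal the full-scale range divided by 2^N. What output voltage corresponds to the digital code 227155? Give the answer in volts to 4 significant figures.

23.92 V

V_FS = 27.6 V. LSB = 27.6 V / 2^18.
V_out = V_min + code × LSB = 0 V + 227155 × 27.6 V / 262144
      = 0 + 23.9162 = 23.9162 V.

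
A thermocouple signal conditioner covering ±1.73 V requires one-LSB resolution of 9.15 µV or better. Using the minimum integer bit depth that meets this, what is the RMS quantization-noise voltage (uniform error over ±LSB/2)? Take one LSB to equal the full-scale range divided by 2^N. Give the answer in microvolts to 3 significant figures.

Span: 1.73 V − (-1.73 V) = 3.46 V.
3.46 V / 9.15 µV = 378100. Since 2^18 = 262144 and 2^19 = 524288, N = 19.
Step size = 3.46/524288 V = 6.5994 µV.
V_rms = LSB/√12 = 1.91 µV.

1.91 µV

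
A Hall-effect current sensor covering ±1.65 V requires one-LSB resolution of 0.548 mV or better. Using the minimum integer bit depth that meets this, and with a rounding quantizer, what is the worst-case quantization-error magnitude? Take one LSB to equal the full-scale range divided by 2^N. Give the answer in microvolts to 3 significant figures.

Range = 1.65 − (-1.65) = 3.3 V.
Levels needed ≥ 3.3/0.548 mV = 6022. 2^13 = 8192 suffices, so N_min = 13.
LSB = 3.3 V / 2^13 = 402.83 µV.
Max error for round-to-nearest is LSB/2 = 201 µV.

201 µV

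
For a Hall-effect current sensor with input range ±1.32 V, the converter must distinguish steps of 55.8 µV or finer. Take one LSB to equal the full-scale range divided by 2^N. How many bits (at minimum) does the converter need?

The full-scale span is 1.32 − (-1.32) = 2.64 V.
Need 2^N ≥ 2.64 V / 55.8 µV = 47310 → N_min = 16.

16 bits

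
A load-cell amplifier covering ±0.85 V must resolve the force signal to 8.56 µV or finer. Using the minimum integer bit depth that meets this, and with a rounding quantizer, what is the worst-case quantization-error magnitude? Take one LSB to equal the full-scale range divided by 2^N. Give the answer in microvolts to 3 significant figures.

The full-scale span is 0.85 − (-0.85) = 1.7 V.
Required number of levels: 1.7/8.56 µV = 198600; smallest N with 2^N ≥ that is 18.
LSB = 1.7 V ÷ 2^18 = 1.7/262144 V = 6.4850 µV.
|e|_max = LSB/2 = 3.24 µV.

3.24 µV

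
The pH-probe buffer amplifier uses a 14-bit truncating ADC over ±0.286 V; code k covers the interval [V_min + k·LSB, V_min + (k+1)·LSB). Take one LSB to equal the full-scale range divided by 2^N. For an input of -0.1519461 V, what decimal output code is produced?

3839

The full-scale span is 0.286 − (-0.286) = 0.572 V. LSB = 0.572 V / 2^14 ≈ 34.91 µV.
(V_in − V_min) × 2^14/range = (-0.1519461 − (-0.286)) × 16384/0.572 = 3839.754.
Floor → code = 3839.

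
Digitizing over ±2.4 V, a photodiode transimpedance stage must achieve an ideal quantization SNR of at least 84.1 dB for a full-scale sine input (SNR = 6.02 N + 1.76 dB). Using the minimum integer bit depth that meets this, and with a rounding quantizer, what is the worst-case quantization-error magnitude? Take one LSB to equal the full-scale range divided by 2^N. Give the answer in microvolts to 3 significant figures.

146 µV

Range = 2.4 − (-2.4) = 4.8 V.
N ≥ (84.1 − 1.76)/6.02 = 13.678 → N_min = 14.
Step size = 4.8/16384 V = 292.97 µV.
Max error for round-to-nearest is LSB/2 = 146 µV.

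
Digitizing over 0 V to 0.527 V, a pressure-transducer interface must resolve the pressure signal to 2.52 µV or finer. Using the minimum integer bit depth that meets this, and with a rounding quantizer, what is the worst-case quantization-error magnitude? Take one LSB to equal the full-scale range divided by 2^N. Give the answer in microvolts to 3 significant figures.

1.01 µV

Span = 0.527 V.
Need 2^N ≥ 0.527 V / 2.52 µV = 209100 → N_min = 18.
LSB = 0.527 V ÷ 2^18 = 0.527/262144 V = 2.0103 µV.
Half an LSB is 1.01 µV.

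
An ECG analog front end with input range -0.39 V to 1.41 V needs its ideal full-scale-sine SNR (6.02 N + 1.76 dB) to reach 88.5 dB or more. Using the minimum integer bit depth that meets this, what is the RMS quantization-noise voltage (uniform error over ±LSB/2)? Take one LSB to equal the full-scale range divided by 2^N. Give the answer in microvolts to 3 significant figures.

Full-scale range = 1.41 V − (-0.39 V) = 1.8 V.
Solving 6.02 N ≥ 88.5 − 1.76: N ≥ 14.409. Round up → N = 15.
LSB = 1.8 V / 2^15 = 54.932 µV.
V_rms = LSB/√12 = 15.9 µV.

15.9 µV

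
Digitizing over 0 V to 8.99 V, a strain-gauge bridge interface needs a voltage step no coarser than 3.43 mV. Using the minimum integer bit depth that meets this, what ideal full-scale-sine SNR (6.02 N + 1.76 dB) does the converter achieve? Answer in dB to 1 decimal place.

74.0 dB

Span = 8.99 V.
Need 2^N ≥ 8.99 V / 3.43 mV = 2621 → N_min = 12.
6.02(12) + 1.76 = 74.00 dB.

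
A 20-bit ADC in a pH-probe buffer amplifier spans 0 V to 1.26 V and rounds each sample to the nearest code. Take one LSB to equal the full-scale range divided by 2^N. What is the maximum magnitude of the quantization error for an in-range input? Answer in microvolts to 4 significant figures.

0.6008 µV

Span = 1.26 V.
LSB = 1.26 V / 2^20 = 1.20163 µV.
A rounding quantizer has |error| ≤ LSB/2 = 0.6008 µV.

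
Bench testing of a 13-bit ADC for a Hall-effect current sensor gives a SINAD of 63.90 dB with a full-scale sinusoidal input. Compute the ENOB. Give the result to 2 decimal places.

10.32 bits

(63.90 − 1.76) / 6.02 = 62.14/6.02 = 10.3223 effective bits.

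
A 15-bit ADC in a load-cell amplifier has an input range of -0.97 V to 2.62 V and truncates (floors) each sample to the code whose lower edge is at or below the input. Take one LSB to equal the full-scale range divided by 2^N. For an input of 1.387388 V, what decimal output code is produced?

21517

Range = 2.62 − (-0.97) = 3.59 V. LSB = 3.59 V / 2^15 ≈ 109.6 µV.
V_in − V_min = 1.387388 − (-0.97) = 2.357388 V.
Divide by LSB: 2.357388 × 32768/3.59 = 21517.2395.
Truncating gives code 21517.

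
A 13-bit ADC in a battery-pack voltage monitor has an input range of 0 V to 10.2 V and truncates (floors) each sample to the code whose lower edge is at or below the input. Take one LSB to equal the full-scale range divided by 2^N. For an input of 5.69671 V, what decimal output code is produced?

Range is 10.2 V. LSB = 10.2 V / 2^13 ≈ 1.245 mV.
V_in − V_min = 5.69671 − (0) = 5.69671 V.
Divide by LSB: 5.69671 × 8192/10.2 = 4575.2400.
Truncating gives code 4575.

4575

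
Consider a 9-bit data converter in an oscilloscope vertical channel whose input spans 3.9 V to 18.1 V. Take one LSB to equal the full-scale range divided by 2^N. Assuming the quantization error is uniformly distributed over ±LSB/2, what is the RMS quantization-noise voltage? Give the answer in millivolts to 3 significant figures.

Range = 18.1 − (3.9) = 14.2 V.
Step size = 14.2/512 V = 27.734 mV.
σ_q = LSB/√12 = 27.734 mV/3.4641 = 8.01 mV.

8.01 mV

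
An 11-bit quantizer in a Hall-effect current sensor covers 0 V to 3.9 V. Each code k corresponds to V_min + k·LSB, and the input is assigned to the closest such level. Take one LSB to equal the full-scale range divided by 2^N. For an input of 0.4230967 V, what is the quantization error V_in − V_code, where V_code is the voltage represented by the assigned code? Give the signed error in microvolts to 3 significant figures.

Full-scale range = 3.9 V. LSB = 3.9 V / 2^11 ≈ 1.904 mV.
Position in LSBs: (0.4230967 − (0)) × 2048/3.9 = 222.1800; rounding gives k = 222.
V_code = 0 + (222/2048) × 3.9 = 0.4227539063 V.
e = 0.4230967 − (0.4227539063) = +343 µV.

+343 µV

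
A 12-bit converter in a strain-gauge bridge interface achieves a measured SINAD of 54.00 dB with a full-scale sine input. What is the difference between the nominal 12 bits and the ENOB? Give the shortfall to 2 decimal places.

3.32 bits

ENOB = (SINAD − 1.76)/6.02 = (54.00 − 1.76)/6.02 = 8.6777 bits.
Shortfall = 12 − 8.6777 = 3.3223 bits.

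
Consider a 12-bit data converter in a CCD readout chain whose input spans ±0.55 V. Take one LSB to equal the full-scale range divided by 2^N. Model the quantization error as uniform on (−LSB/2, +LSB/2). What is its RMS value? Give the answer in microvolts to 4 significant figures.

Full-scale range = 0.55 V − (-0.55 V) = 1.1 V.
LSB = 1.1 V ÷ 2^12 = 1.1/4096 V = 268.555 µV.
For a uniform distribution on [−LSB/2, +LSB/2], V_rms = LSB/√12 = 268.555 µV/3.4641 = 77.53 µV.

77.53 µV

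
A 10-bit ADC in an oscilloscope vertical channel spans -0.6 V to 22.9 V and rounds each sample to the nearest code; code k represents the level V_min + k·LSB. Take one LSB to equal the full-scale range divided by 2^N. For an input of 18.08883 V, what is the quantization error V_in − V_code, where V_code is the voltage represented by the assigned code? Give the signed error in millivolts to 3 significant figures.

Full-scale range = 22.9 V − (-0.6 V) = 23.5 V. LSB = 23.5 V / 2^10 ≈ 22.95 mV.
(V_in − V_min)/LSB = (18.08883 − (-0.6)) × 1024/23.5 = 814.3558 → nearest code k = 814.
V_code = V_min + k × range/2^10 = -0.6 + 814 × 23.5/1024 = 18.08066406 V.
Error = V_in − V_code = 18.08883 − (18.08066406) = +8.17 mV.

+8.17 mV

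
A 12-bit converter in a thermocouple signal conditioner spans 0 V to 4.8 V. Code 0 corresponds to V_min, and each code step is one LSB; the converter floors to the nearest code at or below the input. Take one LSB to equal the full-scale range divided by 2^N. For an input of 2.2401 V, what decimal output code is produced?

1911

Range is 4.8 V. LSB = 4.8 V / 2^12 ≈ 1.172 mV.
V_in − V_min = 2.2401 − (0) = 2.2401 V.
Divide by LSB: 2.2401 × 4096/4.8 = 1911.5520.
Truncating gives code 1911.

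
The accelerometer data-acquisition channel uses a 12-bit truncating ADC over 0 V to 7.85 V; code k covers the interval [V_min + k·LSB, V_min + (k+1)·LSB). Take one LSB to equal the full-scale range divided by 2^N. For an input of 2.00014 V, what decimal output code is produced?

1043

Range is 7.85 V. LSB = 7.85 V / 2^12 ≈ 1.917 mV.
(V_in − V_min) × 2^12/range = (2.00014 − (0)) × 4096/7.85 = 1043.640.
Floor → code = 1043.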